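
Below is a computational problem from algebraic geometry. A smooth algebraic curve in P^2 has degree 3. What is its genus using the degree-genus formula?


Using the genus formula for smooth plane curves:
g = (d-1)(d-2)/2
g = (3-1)(3-2)/2
g = 2*1/2
g = 2/2 = 1

1


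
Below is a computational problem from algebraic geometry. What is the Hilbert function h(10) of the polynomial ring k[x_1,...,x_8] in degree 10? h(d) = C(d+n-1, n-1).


The Hilbert function for the polynomial ring in 8 variables is:
h(d) = C(d+n-1, n-1)
h(10) = C(10+8-1, 8-1) = C(17, 7)
= 17! / (7! * 10!)
= 19448

19448


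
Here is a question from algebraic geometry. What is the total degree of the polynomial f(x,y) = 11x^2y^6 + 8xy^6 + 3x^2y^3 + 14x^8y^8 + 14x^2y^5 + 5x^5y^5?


Examine each term for its total degree (sum of exponents).
  Term '11x^2y^6' has total degree 2+6 = 8.
  Term '8xy^6' has total degree 1+6 = 7.
  Term '3x^2y^3' has total degree 2+3 = 5.
  Term '14x^8y^8' has total degree 8+8 = 16.
  Term '14x^2y^5' has total degree 2+5 = 7.
  Term '5x^5y^5' has total degree 5+5 = 10.
The maximum total degree among all terms is 16.

16


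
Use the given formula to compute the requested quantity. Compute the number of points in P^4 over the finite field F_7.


P^4(F_7) has (q^(n+1) - 1)/(q - 1) points.
= 7^4 + 7^3 + 7^2 + 7^1 + 7^0
= 2401 + 343 + 49 + 7 + 1
= 2801

2801


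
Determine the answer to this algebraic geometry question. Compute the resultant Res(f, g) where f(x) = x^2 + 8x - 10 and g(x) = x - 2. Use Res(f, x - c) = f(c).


For Res(f, x - c), we evaluate f at x = c.
f(2) = 2^2 + 8*2 - 10
= 4 + 16 - 10
= 20 - 10 = 10
Res(f, g) = 10

10


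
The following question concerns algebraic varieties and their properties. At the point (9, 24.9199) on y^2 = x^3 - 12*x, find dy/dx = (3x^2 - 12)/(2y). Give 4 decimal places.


Using implicit differentiation of y^2 = x^3 - 12*x:
2y * dy/dx = 3x^2 - 12
dy/dx = (3x^2 - 12)/(2y)
Numerator: 3*9^2 - 12 = 231
Denominator: 2*24.9199 = 49.8398
dy/dx = 231/49.8398 = 4.6349

4.6349


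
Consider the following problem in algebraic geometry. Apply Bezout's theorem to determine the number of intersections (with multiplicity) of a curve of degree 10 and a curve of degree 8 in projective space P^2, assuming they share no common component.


Bezout's theorem states the intersection count equals the product of degrees.
Intersection count = 10 * 8 = 80

80


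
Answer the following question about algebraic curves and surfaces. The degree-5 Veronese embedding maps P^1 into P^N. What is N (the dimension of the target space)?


The Veronese embedding v_d: P^n -> P^N maps each point to all
degree-d monomials in n+1 homogeneous coordinates.
N = C(n+d, d) - 1
N = C(1+5, 5) - 1
N = C(6, 5) - 1
C(6, 5) = 6
N = 6 - 1 = 5

5


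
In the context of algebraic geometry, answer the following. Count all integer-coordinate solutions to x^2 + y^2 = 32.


Systematically check integer values of x where x^2 <= 32.
For each valid x, check if 32 - x^2 is a perfect square.
x=4: 32 - 16 = 16, sqrt = 4 (valid)
Total integer solutions found: 4

4


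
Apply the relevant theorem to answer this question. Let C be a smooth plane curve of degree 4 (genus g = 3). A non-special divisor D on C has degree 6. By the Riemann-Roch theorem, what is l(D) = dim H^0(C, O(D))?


First, compute the genus of a smooth plane curve of degree 4:
g = (d-1)(d-2)/2 = (4-1)(4-2)/2 = 3
For a non-special divisor D (i.e., h^1(D) = 0), Riemann-Roch gives:
l(D) = deg(D) - g + 1
Since deg(D) = 6 >= 2g - 1 = 5, D is non-special.
l(D) = 6 - 3 + 1 = 4

4


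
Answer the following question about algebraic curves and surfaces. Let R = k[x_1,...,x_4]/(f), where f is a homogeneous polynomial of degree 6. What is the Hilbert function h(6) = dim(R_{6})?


For R = k[x_1,...,x_n]/(f) with f homogeneous of degree e:
The Hilbert series is (1 - t^e)/(1 - t)^n.
So h(d) = C(d+n-1, n-1) - C(d-e+n-1, n-1) for d >= e.
With n=4, e=6, d=6:
C(6+4-1, 4-1) = C(9, 3) = 84
C(6-6+4-1, 4-1) = C(3, 3) = 1
h(6) = 84 - 1 = 83

83


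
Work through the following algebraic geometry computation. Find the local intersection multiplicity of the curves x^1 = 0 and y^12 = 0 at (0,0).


The intersection multiplicity of V(x^a) and V(y^b) at the origin is:
I(O; V(x^1), V(y^12)) = dim_k(k[x,y]/(x^1, y^12))
A basis for k[x,y]/(x^1, y^12) is the set of monomials x^i * y^j
where 0 <= i < 1 and 0 <= j < 12.
The number of such monomials is 1 * 12 = 12

12


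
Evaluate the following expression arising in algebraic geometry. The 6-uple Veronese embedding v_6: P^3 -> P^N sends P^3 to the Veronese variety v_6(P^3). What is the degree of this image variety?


The Veronese variety v_6(P^3) has degree d^r.
d^r = 6^3 = 216

216


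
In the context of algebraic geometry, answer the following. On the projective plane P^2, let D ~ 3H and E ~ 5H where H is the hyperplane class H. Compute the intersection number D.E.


Using bilinearity of the intersection pairing on the projective plane P^2:
(aH).(bH) = ab * (H.H)
We have H^2 = 1 (Bezout).
D.E = (3H).(5H) = 3*5*1
= 15*1
= 15

15


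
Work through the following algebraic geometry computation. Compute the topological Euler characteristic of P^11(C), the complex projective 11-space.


The complex projective space P^11 has one cell in each even real dimension 0, 2, ..., 22.
The cohomology groups are H^{2k}(P^11) = Z for k = 0,...,11, and 0 otherwise.
Euler characteristic = sum of Betti numbers = 1 per even-dimensional cohomology group.
chi(P^11) = 11 + 1 = 12

12


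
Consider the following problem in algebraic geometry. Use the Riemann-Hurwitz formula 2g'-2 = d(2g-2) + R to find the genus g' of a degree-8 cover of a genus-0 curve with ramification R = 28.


Riemann-Hurwitz formula: 2g' - 2 = d(2g - 2) + R
Given: d = 8, g = 0, R = 28
2g' - 2 = 8*(2*0 - 2) + 28
2g' - 2 = 8*(-2) + 28
2g' - 2 = -16 + 28 = 12
2g' = 14
g' = 7

7


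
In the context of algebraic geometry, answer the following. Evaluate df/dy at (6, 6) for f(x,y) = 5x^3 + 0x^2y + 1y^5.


df/dy = 0*x^2 + 5*1*y^4
At (6,6): 0*6^2 + 5*1*6^4
= 0 + 6480
= 6480

6480


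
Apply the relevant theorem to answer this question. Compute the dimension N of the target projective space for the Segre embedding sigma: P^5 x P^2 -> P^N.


The Segre embedding maps P^m x P^n into P^N via
all products of coordinates from each factor.
N = (m+1)(n+1) - 1
N = (5+1)(2+1) - 1
N = 6*3 - 1
N = 18 - 1 = 17

17


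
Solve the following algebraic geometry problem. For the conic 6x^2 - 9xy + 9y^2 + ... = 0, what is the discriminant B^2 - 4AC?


The discriminant of a conic Ax^2 + Bxy + Cy^2 + ... = 0 is B^2 - 4AC.
B^2 = (-9)^2 = 81
4AC = 4*6*9 = 216
Discriminant = 81 - 216 = -135

-135


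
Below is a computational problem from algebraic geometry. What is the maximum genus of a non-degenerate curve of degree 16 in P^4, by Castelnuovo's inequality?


Castelnuovo's bound: write d - 1 = m(r-1) + epsilon with 0 <= epsilon < r-1.
d - 1 = 16 - 1 = 15
r - 1 = 4 - 1 = 3
15 = 5*3 + 0, so m = 5, epsilon = 0
pi(d, r) = m(m-1)(r-1)/2 + m*epsilon
= 5*4*3/2 + 5*0
= 60/2 + 0
= 30 + 0 = 30

30


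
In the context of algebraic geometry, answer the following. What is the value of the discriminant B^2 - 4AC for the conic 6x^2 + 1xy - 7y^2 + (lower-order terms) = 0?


The discriminant of a conic Ax^2 + Bxy + Cy^2 + ... = 0 is B^2 - 4AC.
B^2 = 1^2 = 1
4AC = 4*6*(-7) = -168
Discriminant = 1 + 168 = 169

169


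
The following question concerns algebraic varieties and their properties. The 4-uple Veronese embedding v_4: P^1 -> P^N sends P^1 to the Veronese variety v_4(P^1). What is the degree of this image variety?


The Veronese variety v_4(P^1) has degree d^r.
d^r = 4^1 = 4

4


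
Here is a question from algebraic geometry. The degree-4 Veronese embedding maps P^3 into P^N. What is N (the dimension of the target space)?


The Veronese embedding v_d: P^n -> P^N maps each point to all
degree-d monomials in n+1 homogeneous coordinates.
N = C(n+d, d) - 1
N = C(3+4, 4) - 1
N = C(7, 4) - 1
C(7, 4) = 35
N = 35 - 1 = 34

34


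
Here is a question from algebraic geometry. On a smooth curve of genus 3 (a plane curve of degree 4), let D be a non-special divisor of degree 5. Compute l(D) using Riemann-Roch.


First, compute the genus of a smooth plane curve of degree 4:
g = (d-1)(d-2)/2 = (4-1)(4-2)/2 = 3
For a non-special divisor D (i.e., h^1(D) = 0), Riemann-Roch gives:
l(D) = deg(D) - g + 1
Since deg(D) = 5 >= 2g - 1 = 5, D is non-special.
l(D) = 5 - 3 + 1 = 3

3


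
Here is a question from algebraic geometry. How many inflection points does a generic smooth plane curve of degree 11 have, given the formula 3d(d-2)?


For a general smooth plane curve C of degree d, the inflection points are
the intersection of C with its Hessian curve, which has degree 3(d-2).
By Bezout, the total intersection number is d * 3(d-2) = 11 * 27 = 297.
For a general curve every flex is ordinary, so each contributes
multiplicity 1 to C·Hess(C), and the number of distinct inflection
points is 3d(d-2).
Inflection points = 3*11*(11-2) = 3*11*9 = 297

297


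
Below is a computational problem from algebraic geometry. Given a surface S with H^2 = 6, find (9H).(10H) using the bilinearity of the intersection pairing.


Using bilinearity of the intersection pairing on a surface S:
(aH).(bH) = ab * (H.H)
We have H^2 = 6.
D.E = (9H).(10H) = 9*10*6
= 90*6
= 540

540


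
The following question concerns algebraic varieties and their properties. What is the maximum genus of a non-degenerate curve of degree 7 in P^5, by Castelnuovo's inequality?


Castelnuovo's bound: write d - 1 = m(r-1) + epsilon with 0 <= epsilon < r-1.
d - 1 = 7 - 1 = 6
r - 1 = 5 - 1 = 4
6 = 1*4 + 2, so m = 1, epsilon = 2
pi(d, r) = m(m-1)(r-1)/2 + m*epsilon
= 1*0*4/2 + 1*2
= 0/2 + 2
= 0 + 2 = 2

2


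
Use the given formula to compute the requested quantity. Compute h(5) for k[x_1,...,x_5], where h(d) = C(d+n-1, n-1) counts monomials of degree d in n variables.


The Hilbert function for the polynomial ring in 5 variables is:
h(d) = C(d+n-1, n-1)
h(5) = C(5+5-1, 5-1) = C(9, 4)
= 9! / (4! * 5!)
= 126

126


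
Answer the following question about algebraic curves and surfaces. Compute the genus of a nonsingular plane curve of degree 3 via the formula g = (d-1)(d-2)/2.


Using the genus formula for smooth plane curves:
g = (d-1)(d-2)/2
g = (3-1)(3-2)/2
g = 2*1/2
g = 2/2 = 1

1


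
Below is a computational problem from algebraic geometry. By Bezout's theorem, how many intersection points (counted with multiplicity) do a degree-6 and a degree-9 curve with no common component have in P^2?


Bezout's theorem states the intersection count equals the product of degrees.
Intersection count = 6 * 9 = 54

54


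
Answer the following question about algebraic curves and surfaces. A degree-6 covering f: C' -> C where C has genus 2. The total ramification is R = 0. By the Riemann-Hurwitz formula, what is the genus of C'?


Riemann-Hurwitz formula: 2g' - 2 = d(2g - 2) + R
Given: d = 6, g = 2, R = 0
2g' - 2 = 6*(2*2 - 2) + 0
2g' - 2 = 6*2 + 0
2g' - 2 = 12 + 0 = 12
2g' = 14
g' = 7

7


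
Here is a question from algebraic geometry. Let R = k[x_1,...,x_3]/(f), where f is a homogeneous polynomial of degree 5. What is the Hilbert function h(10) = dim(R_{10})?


For R = k[x_1,...,x_n]/(f) with f homogeneous of degree e:
The Hilbert series is (1 - t^e)/(1 - t)^n.
So h(d) = C(d+n-1, n-1) - C(d-e+n-1, n-1) for d >= e.
With n=3, e=5, d=10:
C(10+3-1, 3-1) = C(12, 2) = 66
C(10-5+3-1, 3-1) = C(7, 2) = 21
h(10) = 66 - 21 = 45

45


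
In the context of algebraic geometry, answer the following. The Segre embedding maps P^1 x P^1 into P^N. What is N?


The Segre embedding maps P^m x P^n into P^N via
all products of coordinates from each factor.
N = (m+1)(n+1) - 1
N = (1+1)(1+1) - 1
N = 2*2 - 1
N = 4 - 1 = 3

3


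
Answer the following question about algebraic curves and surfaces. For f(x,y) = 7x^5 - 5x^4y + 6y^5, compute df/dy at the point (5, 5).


df/dy = (-5)*x^4 + 5*6*y^4
At (5,5): (-5)*5^4 + 5*6*5^4
= -3125 + 18750
= 15625

15625


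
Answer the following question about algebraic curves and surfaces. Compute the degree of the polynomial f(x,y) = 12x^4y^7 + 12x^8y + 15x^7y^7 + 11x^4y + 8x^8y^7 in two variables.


Examine each term for its total degree (sum of exponents).
  Term '12x^4y^7' has total degree 4+7 = 11.
  Term '12x^8y' has total degree 8+1 = 9.
  Term '15x^7y^7' has total degree 7+7 = 14.
  Term '11x^4y' has total degree 4+1 = 5.
  Term '8x^8y^7' has total degree 8+7 = 15.
The maximum total degree among all terms is 15.

15


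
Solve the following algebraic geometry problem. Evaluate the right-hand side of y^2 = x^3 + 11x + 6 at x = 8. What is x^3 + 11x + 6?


Compute x^3 + 11x + 6 at x = 8:
x^3 = 8^3 = 512
11*x = 11*8 = 88
Sum: 512 + 88 + 6 = 606

606


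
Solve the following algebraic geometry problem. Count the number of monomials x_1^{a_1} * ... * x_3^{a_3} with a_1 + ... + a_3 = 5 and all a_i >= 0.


The number of degree-5 monomials in 3 variables is C(d+n-1, n-1).
= C(5+3-1, 3-1) = C(7, 2)
= 21

21


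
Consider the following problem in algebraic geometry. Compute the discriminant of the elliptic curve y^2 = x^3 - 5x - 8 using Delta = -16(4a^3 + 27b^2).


Compute each component:
4a^3 = 4*(-5)^3 = 4*(-125) = -500
27b^2 = 27*(-8)^2 = 27*64 = 1728
4a^3 + 27b^2 = -500 + 1728 = 1228
Delta = -16*1228 = -19648

-19648


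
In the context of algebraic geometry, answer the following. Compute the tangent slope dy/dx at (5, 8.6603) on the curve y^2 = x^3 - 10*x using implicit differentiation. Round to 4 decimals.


Using implicit differentiation of y^2 = x^3 - 10*x:
2y * dy/dx = 3x^2 - 10
dy/dx = (3x^2 - 10)/(2y)
Numerator: 3*5^2 - 10 = 65
Denominator: 2*8.6603 = 17.3206
dy/dx = 65/17.3206 = 3.7528

3.7528


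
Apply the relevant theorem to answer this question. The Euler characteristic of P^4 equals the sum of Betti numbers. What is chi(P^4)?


The complex projective space P^4 has one cell in each even real dimension 0, 2, ..., 8.
The cohomology groups are H^{2k}(P^4) = Z for k = 0,...,4, and 0 otherwise.
Euler characteristic = sum of Betti numbers = 1 per even-dimensional cohomology group.
chi(P^4) = 4 + 1 = 5

5


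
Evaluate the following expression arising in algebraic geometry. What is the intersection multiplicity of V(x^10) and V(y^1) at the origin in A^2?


The intersection multiplicity of V(x^a) and V(y^b) at the origin is:
I(O; V(x^10), V(y^1)) = dim_k(k[x,y]/(x^10, y^1))
A basis for k[x,y]/(x^10, y^1) is the set of monomials x^i * y^j
where 0 <= i < 10 and 0 <= j < 1.
The number of such monomials is 10 * 1 = 10

10


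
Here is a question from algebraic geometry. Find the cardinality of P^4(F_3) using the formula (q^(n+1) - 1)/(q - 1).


P^4(F_3) has (q^(n+1) - 1)/(q - 1) points.
= 3^4 + 3^3 + 3^2 + 3^1 + 3^0
= 81 + 27 + 9 + 3 + 1
= 121

121


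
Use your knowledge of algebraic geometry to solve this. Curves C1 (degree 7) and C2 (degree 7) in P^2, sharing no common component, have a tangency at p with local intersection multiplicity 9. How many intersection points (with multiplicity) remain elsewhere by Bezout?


By Bezout's theorem, the total intersection number is d1 * d2.
Total = 7 * 7 = 49
Intersection multiplicity at p = 9
Remaining intersections = 49 - 9 = 40

40


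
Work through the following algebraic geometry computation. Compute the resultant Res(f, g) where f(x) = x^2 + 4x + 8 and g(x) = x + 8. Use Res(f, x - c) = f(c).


For Res(f, x - c), we evaluate f at x = c.
f(-8) = (-8)^2 + 4*(-8) + 8
= 64 - 32 + 8
= 32 + 8 = 40
Res(f, g) = 40

40


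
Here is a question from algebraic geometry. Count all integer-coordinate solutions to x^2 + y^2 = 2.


Systematically check integer values of x where x^2 <= 2.
For each valid x, check if 2 - x^2 is a perfect square.
x=1: 2 - 1 = 1, sqrt = 1 (valid)
Total integer solutions found: 4

4


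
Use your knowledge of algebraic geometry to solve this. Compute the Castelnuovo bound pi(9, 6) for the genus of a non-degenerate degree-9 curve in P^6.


Castelnuovo's bound: write d - 1 = m(r-1) + epsilon with 0 <= epsilon < r-1.
d - 1 = 9 - 1 = 8
r - 1 = 6 - 1 = 5
8 = 1*5 + 3, so m = 1, epsilon = 3
pi(d, r) = m(m-1)(r-1)/2 + m*epsilon
= 1*0*5/2 + 1*3
= 0/2 + 3
= 0 + 3 = 3

3


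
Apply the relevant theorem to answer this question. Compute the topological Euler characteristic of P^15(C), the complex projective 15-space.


The complex projective space P^15 has one cell in each even real dimension 0, 2, ..., 30.
The cohomology groups are H^{2k}(P^15) = Z for k = 0,...,15, and 0 otherwise.
Euler characteristic = sum of Betti numbers = 1 per even-dimensional cohomology group.
chi(P^15) = 15 + 1 = 16

16


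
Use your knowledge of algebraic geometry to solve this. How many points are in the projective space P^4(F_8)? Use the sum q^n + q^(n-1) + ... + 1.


P^4(F_8) has (q^(n+1) - 1)/(q - 1) points.
= 8^4 + 8^3 + 8^2 + 8^1 + 8^0
= 4096 + 512 + 64 + 8 + 1
= 4681

4681


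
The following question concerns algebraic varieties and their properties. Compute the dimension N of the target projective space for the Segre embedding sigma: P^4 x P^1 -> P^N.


The Segre embedding maps P^m x P^n into P^N via
all products of coordinates from each factor.
N = (m+1)(n+1) - 1
N = (4+1)(1+1) - 1
N = 5*2 - 1
N = 10 - 1 = 9

9


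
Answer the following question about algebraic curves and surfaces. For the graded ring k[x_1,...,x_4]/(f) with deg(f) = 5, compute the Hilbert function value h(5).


For R = k[x_1,...,x_n]/(f) with f homogeneous of degree e:
The Hilbert series is (1 - t^e)/(1 - t)^n.
So h(d) = C(d+n-1, n-1) - C(d-e+n-1, n-1) for d >= e.
With n=4, e=5, d=5:
C(5+4-1, 4-1) = C(8, 3) = 56
C(5-5+4-1, 4-1) = C(3, 3) = 1
h(5) = 56 - 1 = 55

55


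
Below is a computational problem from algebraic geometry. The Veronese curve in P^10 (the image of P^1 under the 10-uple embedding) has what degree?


The rational normal curve in P^10 is the image of P^1 under the 10-uple Veronese.
A general hyperplane in P^10 pulls back to a degree-10 form on P^1, which has 10 zeros,
so the curve meets a general hyperplane in 10 points. Degree = 10.

10


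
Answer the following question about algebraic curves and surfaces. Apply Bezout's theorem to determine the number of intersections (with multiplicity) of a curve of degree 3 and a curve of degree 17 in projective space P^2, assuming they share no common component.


Bezout's theorem states the intersection count equals the product of degrees.
Intersection count = 3 * 17 = 51

51


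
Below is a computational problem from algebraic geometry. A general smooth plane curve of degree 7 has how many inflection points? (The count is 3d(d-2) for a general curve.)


For a general smooth plane curve C of degree d, the inflection points are
the intersection of C with its Hessian curve, which has degree 3(d-2).
By Bezout, the total intersection number is d * 3(d-2) = 7 * 15 = 105.
For a general curve every flex is ordinary, so each contributes
multiplicity 1 to C·Hess(C), and the number of distinct inflection
points is 3d(d-2).
Inflection points = 3*7*(7-2) = 3*7*5 = 105

105


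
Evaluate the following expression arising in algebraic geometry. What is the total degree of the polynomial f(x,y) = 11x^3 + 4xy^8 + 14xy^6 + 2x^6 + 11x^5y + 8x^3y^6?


Examine each term for its total degree (sum of exponents).
  Term '11x^3' has total degree 3+0 = 3.
  Term '4xy^8' has total degree 1+8 = 9.
  Term '14xy^6' has total degree 1+6 = 7.
  Term '2x^6' has total degree 6+0 = 6.
  Term '11x^5y' has total degree 5+1 = 6.
  Term '8x^3y^6' has total degree 3+6 = 9.
The maximum total degree among all terms is 9.

9


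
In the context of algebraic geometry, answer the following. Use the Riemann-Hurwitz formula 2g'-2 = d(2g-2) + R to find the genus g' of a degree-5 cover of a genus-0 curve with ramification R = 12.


Riemann-Hurwitz formula: 2g' - 2 = d(2g - 2) + R
Given: d = 5, g = 0, R = 12
2g' - 2 = 5*(2*0 - 2) + 12
2g' - 2 = 5*(-2) + 12
2g' - 2 = -10 + 12 = 2
2g' = 4
g' = 2

2


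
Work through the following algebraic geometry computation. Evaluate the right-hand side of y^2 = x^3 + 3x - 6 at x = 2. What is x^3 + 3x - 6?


Compute x^3 + 3x - 6 at x = 2:
x^3 = 2^3 = 8
3*x = 3*2 = 6
Sum: 8 + 6 - 6 = 8

8


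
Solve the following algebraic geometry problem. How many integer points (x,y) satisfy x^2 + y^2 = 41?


Systematically check integer values of x where x^2 <= 41.
For each valid x, check if 41 - x^2 is a perfect square.
x=4: 41 - 16 = 25, sqrt = 5 (valid)
x=5: 41 - 25 = 16, sqrt = 4 (valid)
Total integer solutions found: 8

8


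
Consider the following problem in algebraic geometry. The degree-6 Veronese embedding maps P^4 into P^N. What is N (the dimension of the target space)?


The Veronese embedding v_d: P^n -> P^N maps each point to all
degree-d monomials in n+1 homogeneous coordinates.
N = C(n+d, d) - 1
N = C(4+6, 6) - 1
N = C(10, 6) - 1
C(10, 6) = 210
N = 210 - 1 = 209

209


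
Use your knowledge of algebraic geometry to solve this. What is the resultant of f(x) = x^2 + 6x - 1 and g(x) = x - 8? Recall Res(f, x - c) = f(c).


For Res(f, x - c), we evaluate f at x = c.
f(8) = 8^2 + 6*8 - 1
= 64 + 48 - 1
= 112 - 1 = 111
Res(f, g) = 111

111


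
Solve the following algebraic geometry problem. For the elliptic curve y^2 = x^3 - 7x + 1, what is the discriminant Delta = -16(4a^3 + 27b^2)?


Compute each component:
4a^3 = 4*(-7)^3 = 4*(-343) = -1372
27b^2 = 27*1^2 = 27*1 = 27
4a^3 + 27b^2 = -1372 + 27 = -1345
Delta = -16*(-1345) = 21520

21520


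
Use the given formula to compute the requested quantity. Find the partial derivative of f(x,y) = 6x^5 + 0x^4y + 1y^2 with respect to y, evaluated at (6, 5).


df/dy = 0*x^4 + 2*1*y^1
At (6,5): 0*6^4 + 2*1*5^1
= 0 + 10
= 10

10


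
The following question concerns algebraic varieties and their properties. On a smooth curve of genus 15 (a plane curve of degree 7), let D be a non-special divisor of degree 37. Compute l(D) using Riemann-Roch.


First, compute the genus of a smooth plane curve of degree 7:
g = (d-1)(d-2)/2 = (7-1)(7-2)/2 = 15
For a non-special divisor D (i.e., h^1(D) = 0), Riemann-Roch gives:
l(D) = deg(D) - g + 1
Since deg(D) = 37 >= 2g - 1 = 29, D is non-special.
l(D) = 37 - 15 + 1 = 23

23


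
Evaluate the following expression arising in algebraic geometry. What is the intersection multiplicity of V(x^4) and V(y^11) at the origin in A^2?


The intersection multiplicity of V(x^a) and V(y^b) at the origin is:
I(O; V(x^4), V(y^11)) = dim_k(k[x,y]/(x^4, y^11))
A basis for k[x,y]/(x^4, y^11) is the set of monomials x^i * y^j
where 0 <= i < 4 and 0 <= j < 11.
The number of such monomials is 4 * 11 = 44

44


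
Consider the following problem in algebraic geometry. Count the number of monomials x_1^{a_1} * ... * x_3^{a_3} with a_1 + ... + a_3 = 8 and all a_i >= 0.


The number of degree-8 monomials in 3 variables is C(d+n-1, n-1).
= C(8+3-1, 3-1) = C(10, 2)
= 45

45


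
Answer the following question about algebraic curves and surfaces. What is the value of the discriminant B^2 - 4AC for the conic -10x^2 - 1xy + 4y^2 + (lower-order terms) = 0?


The discriminant of a conic Ax^2 + Bxy + Cy^2 + ... = 0 is B^2 - 4AC.
B^2 = (-1)^2 = 1
4AC = 4*(-10)*4 = -160
Discriminant = 1 + 160 = 161

161


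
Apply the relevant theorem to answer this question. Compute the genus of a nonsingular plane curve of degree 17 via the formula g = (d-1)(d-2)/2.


Using the genus formula for smooth plane curves:
g = (d-1)(d-2)/2
g = (17-1)(17-2)/2
g = 16*15/2
g = 240/2 = 120

120


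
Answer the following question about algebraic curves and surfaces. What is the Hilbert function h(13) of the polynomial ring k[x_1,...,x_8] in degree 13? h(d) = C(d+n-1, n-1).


The Hilbert function for the polynomial ring in 8 variables is:
h(d) = C(d+n-1, n-1)
h(13) = C(13+8-1, 8-1) = C(20, 7)
= 20! / (7! * 13!)
= 77520

77520


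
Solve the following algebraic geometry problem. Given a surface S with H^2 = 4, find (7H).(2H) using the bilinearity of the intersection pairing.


Using bilinearity of the intersection pairing on a surface S:
(aH).(bH) = ab * (H.H)
We have H^2 = 4.
D.E = (7H).(2H) = 7*2*4
= 14*4
= 56

56


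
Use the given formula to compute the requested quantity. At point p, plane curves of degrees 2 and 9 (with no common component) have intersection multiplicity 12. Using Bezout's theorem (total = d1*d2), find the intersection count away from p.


By Bezout's theorem, the total intersection number is d1 * d2.
Total = 2 * 9 = 18
Intersection multiplicity at p = 12
Remaining intersections = 18 - 12 = 6

6


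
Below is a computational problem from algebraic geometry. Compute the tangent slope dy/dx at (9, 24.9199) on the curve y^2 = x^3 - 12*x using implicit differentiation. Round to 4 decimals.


Using implicit differentiation of y^2 = x^3 - 12*x:
2y * dy/dx = 3x^2 - 12
dy/dx = (3x^2 - 12)/(2y)
Numerator: 3*9^2 - 12 = 231
Denominator: 2*24.9199 = 49.8398
dy/dx = 231/49.8398 = 4.6349

4.6349


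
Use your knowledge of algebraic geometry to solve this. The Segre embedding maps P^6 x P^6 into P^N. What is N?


The Segre embedding maps P^m x P^n into P^N via
all products of coordinates from each factor.
N = (m+1)(n+1) - 1
N = (6+1)(6+1) - 1
N = 7*7 - 1
N = 49 - 1 = 48

48


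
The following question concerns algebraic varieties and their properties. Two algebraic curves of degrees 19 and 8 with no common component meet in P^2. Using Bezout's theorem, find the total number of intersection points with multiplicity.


Bezout's theorem states the intersection count equals the product of degrees.
Intersection count = 19 * 8 = 152

152


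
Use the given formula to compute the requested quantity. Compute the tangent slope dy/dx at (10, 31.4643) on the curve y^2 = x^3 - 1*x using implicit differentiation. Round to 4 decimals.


Using implicit differentiation of y^2 = x^3 - 1*x:
2y * dy/dx = 3x^2 - 1
dy/dx = (3x^2 - 1)/(2y)
Numerator: 3*10^2 - 1 = 299
Denominator: 2*31.4643 = 62.9286
dy/dx = 299/62.9286 = 4.7514

4.7514


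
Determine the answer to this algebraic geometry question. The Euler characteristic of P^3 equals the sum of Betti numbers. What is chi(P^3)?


The complex projective space P^3 has one cell in each even real dimension 0, 2, ..., 6.
The cohomology groups are H^{2k}(P^3) = Z for k = 0,...,3, and 0 otherwise.
Euler characteristic = sum of Betti numbers = 1 per even-dimensional cohomology group.
chi(P^3) = 3 + 1 = 4

4


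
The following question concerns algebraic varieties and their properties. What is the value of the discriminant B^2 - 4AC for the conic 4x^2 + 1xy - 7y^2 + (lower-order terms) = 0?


The discriminant of a conic Ax^2 + Bxy + Cy^2 + ... = 0 is B^2 - 4AC.
B^2 = 1^2 = 1
4AC = 4*4*(-7) = -112
Discriminant = 1 + 112 = 113

113


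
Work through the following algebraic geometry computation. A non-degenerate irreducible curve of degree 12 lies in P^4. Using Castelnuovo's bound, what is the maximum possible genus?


Castelnuovo's bound: write d - 1 = m(r-1) + epsilon with 0 <= epsilon < r-1.
d - 1 = 12 - 1 = 11
r - 1 = 4 - 1 = 3
11 = 3*3 + 2, so m = 3, epsilon = 2
pi(d, r) = m(m-1)(r-1)/2 + m*epsilon
= 3*2*3/2 + 3*2
= 18/2 + 6
= 9 + 6 = 15

15


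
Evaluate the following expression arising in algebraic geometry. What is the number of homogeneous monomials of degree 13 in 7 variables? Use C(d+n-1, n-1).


The number of degree-13 monomials in 7 variables is C(d+n-1, n-1).
= C(13+7-1, 7-1) = C(19, 6)
= 27132

27132


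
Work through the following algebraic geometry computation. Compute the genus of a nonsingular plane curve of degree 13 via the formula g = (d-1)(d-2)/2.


Using the genus formula for smooth plane curves:
g = (d-1)(d-2)/2
g = (13-1)(13-2)/2
g = 12*11/2
g = 132/2 = 66

66


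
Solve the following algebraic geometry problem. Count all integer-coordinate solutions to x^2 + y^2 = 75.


Systematically check integer values of x where x^2 <= 75.
For each valid x, check if 75 - x^2 is a perfect square.
Total integer solutions found: 0

0


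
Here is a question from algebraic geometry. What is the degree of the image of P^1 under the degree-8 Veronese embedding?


The Veronese variety v_8(P^1) has degree d^r.
d^r = 8^1 = 8

8


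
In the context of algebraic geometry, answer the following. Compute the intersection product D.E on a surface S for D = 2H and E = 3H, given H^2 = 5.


Using bilinearity of the intersection pairing on a surface S:
(aH).(bH) = ab * (H.H)
We have H^2 = 5.
D.E = (2H).(3H) = 2*3*5
= 6*5
= 30

30


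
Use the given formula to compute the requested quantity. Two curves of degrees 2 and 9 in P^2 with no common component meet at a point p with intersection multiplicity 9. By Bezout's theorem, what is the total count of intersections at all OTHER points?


By Bezout's theorem, the total intersection number is d1 * d2.
Total = 2 * 9 = 18
Intersection multiplicity at p = 9
Remaining intersections = 18 - 9 = 9

9


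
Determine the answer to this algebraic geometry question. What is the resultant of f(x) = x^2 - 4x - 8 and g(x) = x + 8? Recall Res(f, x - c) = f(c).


For Res(f, x - c), we evaluate f at x = c.
f(-8) = (-8)^2 - 4*(-8) - 8
= 64 + 32 - 8
= 96 - 8 = 88
Res(f, g) = 88

88


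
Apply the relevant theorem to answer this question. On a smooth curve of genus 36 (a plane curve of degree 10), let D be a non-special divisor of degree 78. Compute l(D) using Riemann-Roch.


First, compute the genus of a smooth plane curve of degree 10:
g = (d-1)(d-2)/2 = (10-1)(10-2)/2 = 36
For a non-special divisor D (i.e., h^1(D) = 0), Riemann-Roch gives:
l(D) = deg(D) - g + 1
Since deg(D) = 78 >= 2g - 1 = 71, D is non-special.
l(D) = 78 - 36 + 1 = 43

43


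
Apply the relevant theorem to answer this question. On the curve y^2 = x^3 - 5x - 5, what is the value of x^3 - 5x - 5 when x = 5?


Compute x^3 - 5x - 5 at x = 5:
x^3 = 5^3 = 125
(-5)*x = (-5)*5 = -25
Sum: 125 - 25 - 5 = 95

95


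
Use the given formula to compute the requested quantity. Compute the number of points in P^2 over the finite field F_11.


P^2(F_11) has (q^(n+1) - 1)/(q - 1) points.
= 11^2 + 11^1 + 11^0
= 121 + 11 + 1
= 133

133


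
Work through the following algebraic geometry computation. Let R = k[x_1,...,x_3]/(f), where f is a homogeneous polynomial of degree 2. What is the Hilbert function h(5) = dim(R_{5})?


For R = k[x_1,...,x_n]/(f) with f homogeneous of degree e:
The Hilbert series is (1 - t^e)/(1 - t)^n.
So h(d) = C(d+n-1, n-1) - C(d-e+n-1, n-1) for d >= e.
With n=3, e=2, d=5:
C(5+3-1, 3-1) = C(7, 2) = 21
C(5-2+3-1, 3-1) = C(5, 2) = 10
h(5) = 21 - 10 = 11

11


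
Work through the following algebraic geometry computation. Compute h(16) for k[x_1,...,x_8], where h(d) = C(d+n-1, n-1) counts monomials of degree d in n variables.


The Hilbert function for the polynomial ring in 8 variables is:
h(d) = C(d+n-1, n-1)
h(16) = C(16+8-1, 8-1) = C(23, 7)
= 23! / (7! * 16!)
= 245157

245157


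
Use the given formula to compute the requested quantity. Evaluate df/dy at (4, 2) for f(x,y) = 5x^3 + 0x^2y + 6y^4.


df/dy = 0*x^2 + 4*6*y^3
At (4,2): 0*4^2 + 4*6*2^3
= 0 + 192
= 192

192


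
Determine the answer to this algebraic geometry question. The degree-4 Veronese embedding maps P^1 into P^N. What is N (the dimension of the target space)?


The Veronese embedding v_d: P^n -> P^N maps each point to all
degree-d monomials in n+1 homogeneous coordinates.
N = C(n+d, d) - 1
N = C(1+4, 4) - 1
N = C(5, 4) - 1
C(5, 4) = 5
N = 5 - 1 = 4

4


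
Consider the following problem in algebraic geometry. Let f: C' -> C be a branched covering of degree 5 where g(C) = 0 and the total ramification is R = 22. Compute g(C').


Riemann-Hurwitz formula: 2g' - 2 = d(2g - 2) + R
Given: d = 5, g = 0, R = 22
2g' - 2 = 5*(2*0 - 2) + 22
2g' - 2 = 5*(-2) + 22
2g' - 2 = -10 + 22 = 12
2g' = 14
g' = 7

7


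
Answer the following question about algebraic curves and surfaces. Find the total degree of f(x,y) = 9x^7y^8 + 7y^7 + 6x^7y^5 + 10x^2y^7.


Examine each term for its total degree (sum of exponents).
  Term '9x^7y^8' has total degree 7+8 = 15.
  Term '7y^7' has total degree 0+7 = 7.
  Term '6x^7y^5' has total degree 7+5 = 12.
  Term '10x^2y^7' has total degree 2+7 = 9.
The maximum total degree among all terms is 15.

15


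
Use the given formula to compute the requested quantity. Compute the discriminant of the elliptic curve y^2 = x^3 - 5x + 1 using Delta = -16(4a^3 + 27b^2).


Compute each component:
4a^3 = 4*(-5)^3 = 4*(-125) = -500
27b^2 = 27*1^2 = 27*1 = 27
4a^3 + 27b^2 = -500 + 27 = -473
Delta = -16*(-473) = 7568

7568


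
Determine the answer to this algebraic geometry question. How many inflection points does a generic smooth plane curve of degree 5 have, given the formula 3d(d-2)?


For a general smooth plane curve C of degree d, the inflection points are
the intersection of C with its Hessian curve, which has degree 3(d-2).
By Bezout, the total intersection number is d * 3(d-2) = 5 * 9 = 45.
For a general curve every flex is ordinary, so each contributes
multiplicity 1 to C·Hess(C), and the number of distinct inflection
points is 3d(d-2).
Inflection points = 3*5*(5-2) = 3*5*3 = 45

45


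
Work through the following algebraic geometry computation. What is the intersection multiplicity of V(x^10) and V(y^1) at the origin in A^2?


The intersection multiplicity of V(x^a) and V(y^b) at the origin is:
I(O; V(x^10), V(y^1)) = dim_k(k[x,y]/(x^10, y^1))
A basis for k[x,y]/(x^10, y^1) is the set of monomials x^i * y^j
where 0 <= i < 10 and 0 <= j < 1.
The number of such monomials is 10 * 1 = 10

10


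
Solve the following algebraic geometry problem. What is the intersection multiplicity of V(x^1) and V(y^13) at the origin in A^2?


The intersection multiplicity of V(x^a) and V(y^b) at the origin is:
I(O; V(x^1), V(y^13)) = dim_k(k[x,y]/(x^1, y^13))
A basis for k[x,y]/(x^1, y^13) is the set of monomials x^i * y^j
where 0 <= i < 1 and 0 <= j < 13.
The number of such monomials is 1 * 13 = 13

13


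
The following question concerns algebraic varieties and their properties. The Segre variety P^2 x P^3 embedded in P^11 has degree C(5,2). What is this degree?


The degree of the Segre variety P^2 x P^3 is C(m+n, m).
= C(5, 2)
= 10

10


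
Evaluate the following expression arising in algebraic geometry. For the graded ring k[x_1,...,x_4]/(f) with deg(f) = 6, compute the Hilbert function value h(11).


For R = k[x_1,...,x_n]/(f) with f homogeneous of degree e:
The Hilbert series is (1 - t^e)/(1 - t)^n.
So h(d) = C(d+n-1, n-1) - C(d-e+n-1, n-1) for d >= e.
With n=4, e=6, d=11:
C(11+4-1, 4-1) = C(14, 3) = 364
C(11-6+4-1, 4-1) = C(8, 3) = 56
h(11) = 364 - 56 = 308

308


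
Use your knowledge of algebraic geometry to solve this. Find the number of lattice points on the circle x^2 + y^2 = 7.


Systematically check integer values of x where x^2 <= 7.
For each valid x, check if 7 - x^2 is a perfect square.
Total integer solutions found: 0

0


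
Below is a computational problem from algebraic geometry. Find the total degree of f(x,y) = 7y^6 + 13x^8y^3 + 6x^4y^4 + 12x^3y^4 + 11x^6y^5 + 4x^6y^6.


Examine each term for its total degree (sum of exponents).
  Term '7y^6' has total degree 0+6 = 6.
  Term '13x^8y^3' has total degree 8+3 = 11.
  Term '6x^4y^4' has total degree 4+4 = 8.
  Term '12x^3y^4' has total degree 3+4 = 7.
  Term '11x^6y^5' has total degree 6+5 = 11.
  Term '4x^6y^6' has total degree 6+6 = 12.
The maximum total degree among all terms is 12.

12


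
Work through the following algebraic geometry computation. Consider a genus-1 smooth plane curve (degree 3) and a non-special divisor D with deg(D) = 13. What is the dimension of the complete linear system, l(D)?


First, compute the genus of a smooth plane curve of degree 3:
g = (d-1)(d-2)/2 = (3-1)(3-2)/2 = 1
For a non-special divisor D (i.e., h^1(D) = 0), Riemann-Roch gives:
l(D) = deg(D) - g + 1
Since deg(D) = 13 >= 2g - 1 = 1, D is non-special.
l(D) = 13 - 1 + 1 = 13

13


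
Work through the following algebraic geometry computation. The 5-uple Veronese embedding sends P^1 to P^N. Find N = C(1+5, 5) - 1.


The Veronese embedding v_d: P^n -> P^N maps each point to all
degree-d monomials in n+1 homogeneous coordinates.
N = C(n+d, d) - 1
N = C(1+5, 5) - 1
N = C(6, 5) - 1
C(6, 5) = 6
N = 6 - 1 = 5

5


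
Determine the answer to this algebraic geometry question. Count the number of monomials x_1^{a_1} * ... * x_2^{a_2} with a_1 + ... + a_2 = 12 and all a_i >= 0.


The number of degree-12 monomials in 2 variables is C(d+n-1, n-1).
= C(12+2-1, 2-1) = C(13, 1)
= 13

13


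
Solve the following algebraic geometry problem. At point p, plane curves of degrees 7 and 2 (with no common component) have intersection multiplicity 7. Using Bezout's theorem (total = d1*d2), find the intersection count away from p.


By Bezout's theorem, the total intersection number is d1 * d2.
Total = 7 * 2 = 14
Intersection multiplicity at p = 7
Remaining intersections = 14 - 7 = 7

7


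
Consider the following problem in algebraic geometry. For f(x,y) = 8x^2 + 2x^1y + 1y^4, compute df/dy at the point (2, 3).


df/dy = 2*x^1 + 4*1*y^3
At (2,3): 2*2^1 + 4*1*3^3
= 4 + 108
= 112

112


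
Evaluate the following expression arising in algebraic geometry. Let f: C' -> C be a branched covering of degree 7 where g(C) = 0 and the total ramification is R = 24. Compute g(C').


Riemann-Hurwitz formula: 2g' - 2 = d(2g - 2) + R
Given: d = 7, g = 0, R = 24
2g' - 2 = 7*(2*0 - 2) + 24
2g' - 2 = 7*(-2) + 24
2g' - 2 = -14 + 24 = 10
2g' = 12
g' = 6

6


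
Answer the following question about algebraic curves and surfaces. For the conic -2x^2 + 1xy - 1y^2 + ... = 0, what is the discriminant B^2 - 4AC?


The discriminant of a conic Ax^2 + Bxy + Cy^2 + ... = 0 is B^2 - 4AC.
B^2 = 1^2 = 1
4AC = 4*(-2)*(-1) = 8
Discriminant = 1 - 8 = -7

-7


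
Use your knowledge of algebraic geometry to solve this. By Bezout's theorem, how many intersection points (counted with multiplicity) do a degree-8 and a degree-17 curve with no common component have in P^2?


Bezout's theorem states the intersection count equals the product of degrees.
Intersection count = 8 * 17 = 136

136


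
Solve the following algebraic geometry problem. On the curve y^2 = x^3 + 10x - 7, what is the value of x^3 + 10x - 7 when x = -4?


Compute x^3 + 10x - 7 at x = -4:
x^3 = (-4)^3 = -64
10*x = 10*(-4) = -40
Sum: -64 - 40 - 7 = -111

-111


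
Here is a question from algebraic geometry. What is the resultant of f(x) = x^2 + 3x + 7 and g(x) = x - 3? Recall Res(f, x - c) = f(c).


For Res(f, x - c), we evaluate f at x = c.
f(3) = 3^2 + 3*3 + 7
= 9 + 9 + 7
= 18 + 7 = 25
Res(f, g) = 25

25


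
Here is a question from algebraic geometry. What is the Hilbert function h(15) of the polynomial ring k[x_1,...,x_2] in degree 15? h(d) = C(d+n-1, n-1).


The Hilbert function for the polynomial ring in 2 variables is:
h(d) = C(d+n-1, n-1)
h(15) = C(15+2-1, 2-1) = C(16, 1)
= 16! / (1! * 15!)
= 16

16


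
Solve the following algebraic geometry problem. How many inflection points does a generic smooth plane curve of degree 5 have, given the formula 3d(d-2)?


For a general smooth plane curve C of degree d, the inflection points are
the intersection of C with its Hessian curve, which has degree 3(d-2).
By Bezout, the total intersection number is d * 3(d-2) = 5 * 9 = 45.
For a general curve every flex is ordinary, so each contributes
multiplicity 1 to C·Hess(C), and the number of distinct inflection
points is 3d(d-2).
Inflection points = 3*5*(5-2) = 3*5*3 = 45

45


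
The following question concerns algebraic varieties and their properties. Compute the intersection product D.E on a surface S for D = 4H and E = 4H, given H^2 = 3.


Using bilinearity of the intersection pairing on a surface S:
(aH).(bH) = ab * (H.H)
We have H^2 = 3.
D.E = (4H).(4H) = 4*4*3
= 16*3
= 48

48
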